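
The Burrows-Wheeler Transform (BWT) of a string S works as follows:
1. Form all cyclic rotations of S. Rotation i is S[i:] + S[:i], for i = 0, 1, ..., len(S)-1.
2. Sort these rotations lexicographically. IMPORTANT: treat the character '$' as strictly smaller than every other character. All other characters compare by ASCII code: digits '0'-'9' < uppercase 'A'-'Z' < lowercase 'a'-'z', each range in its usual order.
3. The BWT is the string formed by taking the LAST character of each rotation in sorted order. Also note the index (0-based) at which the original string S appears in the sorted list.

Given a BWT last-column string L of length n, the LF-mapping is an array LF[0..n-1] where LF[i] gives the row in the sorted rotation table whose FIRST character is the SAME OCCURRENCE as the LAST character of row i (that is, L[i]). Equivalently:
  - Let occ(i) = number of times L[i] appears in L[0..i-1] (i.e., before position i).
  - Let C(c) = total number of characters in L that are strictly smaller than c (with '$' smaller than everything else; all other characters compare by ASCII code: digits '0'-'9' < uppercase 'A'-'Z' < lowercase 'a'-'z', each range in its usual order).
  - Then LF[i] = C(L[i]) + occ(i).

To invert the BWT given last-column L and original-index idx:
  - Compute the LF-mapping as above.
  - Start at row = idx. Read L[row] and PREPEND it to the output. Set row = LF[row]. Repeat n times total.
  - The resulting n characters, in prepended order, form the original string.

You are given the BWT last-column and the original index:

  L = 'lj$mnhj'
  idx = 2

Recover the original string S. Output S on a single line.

LF mapping: 4 2 0 5 6 1 3
Walk LF starting at row 2, prepending L[row]:
  step 1: row=2, L[2]='$', prepend. Next row=LF[2]=0
  step 2: row=0, L[0]='l', prepend. Next row=LF[0]=4
  step 3: row=4, L[4]='n', prepend. Next row=LF[4]=6
  step 4: row=6, L[6]='j', prepend. Next row=LF[6]=3
  step 5: row=3, L[3]='m', prepend. Next row=LF[3]=5
  step 6: row=5, L[5]='h', prepend. Next row=LF[5]=1
  step 7: row=1, L[1]='j', prepend. Next row=LF[1]=2
Reversed output: jhmjnl$

Answer: jhmjnl$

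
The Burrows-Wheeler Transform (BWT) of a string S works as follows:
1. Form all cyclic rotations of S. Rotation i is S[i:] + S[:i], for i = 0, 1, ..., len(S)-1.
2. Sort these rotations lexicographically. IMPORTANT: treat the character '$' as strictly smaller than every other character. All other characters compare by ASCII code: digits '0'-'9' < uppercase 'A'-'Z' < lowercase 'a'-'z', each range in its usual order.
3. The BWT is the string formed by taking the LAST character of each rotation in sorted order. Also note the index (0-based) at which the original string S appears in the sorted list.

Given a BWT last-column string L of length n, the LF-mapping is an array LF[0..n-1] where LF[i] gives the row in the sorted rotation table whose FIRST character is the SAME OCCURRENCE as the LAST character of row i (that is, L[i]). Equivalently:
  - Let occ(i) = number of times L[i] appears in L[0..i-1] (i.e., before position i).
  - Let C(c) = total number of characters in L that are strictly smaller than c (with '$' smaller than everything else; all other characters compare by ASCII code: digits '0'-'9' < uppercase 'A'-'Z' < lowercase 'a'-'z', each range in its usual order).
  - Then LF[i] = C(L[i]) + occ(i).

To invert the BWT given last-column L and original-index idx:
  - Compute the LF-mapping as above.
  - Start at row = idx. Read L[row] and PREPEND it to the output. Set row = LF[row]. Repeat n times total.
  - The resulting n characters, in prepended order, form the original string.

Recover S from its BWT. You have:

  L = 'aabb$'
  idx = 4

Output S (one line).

Answer: bbaa$

Derivation:
LF mapping: 1 2 3 4 0
Walk LF starting at row 4, prepending L[row]:
  step 1: row=4, L[4]='$', prepend. Next row=LF[4]=0
  step 2: row=0, L[0]='a', prepend. Next row=LF[0]=1
  step 3: row=1, L[1]='a', prepend. Next row=LF[1]=2
  step 4: row=2, L[2]='b', prepend. Next row=LF[2]=3
  step 5: row=3, L[3]='b', prepend. Next row=LF[3]=4
Reversed output: bbaa$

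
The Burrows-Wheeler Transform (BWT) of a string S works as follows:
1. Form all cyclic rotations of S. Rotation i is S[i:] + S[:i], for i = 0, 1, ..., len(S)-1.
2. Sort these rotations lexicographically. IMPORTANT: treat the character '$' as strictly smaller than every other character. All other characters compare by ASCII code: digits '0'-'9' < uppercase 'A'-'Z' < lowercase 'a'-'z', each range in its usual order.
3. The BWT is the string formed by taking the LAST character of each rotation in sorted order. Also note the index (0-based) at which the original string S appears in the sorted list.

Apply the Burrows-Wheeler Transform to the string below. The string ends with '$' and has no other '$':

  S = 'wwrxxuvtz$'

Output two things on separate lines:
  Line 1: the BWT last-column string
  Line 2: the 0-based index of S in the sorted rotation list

All 10 rotations (rotation i = S[i:]+S[:i]):
  rot[0] = wwrxxuvtz$
  rot[1] = wrxxuvtz$w
  rot[2] = rxxuvtz$ww
  rot[3] = xxuvtz$wwr
  rot[4] = xuvtz$wwrx
  rot[5] = uvtz$wwrxx
  rot[6] = vtz$wwrxxu
  rot[7] = tz$wwrxxuv
  rot[8] = z$wwrxxuvt
  rot[9] = $wwrxxuvtz
Sorted (with $ < everything):
  sorted[0] = $wwrxxuvtz  (last char: 'z')
  sorted[1] = rxxuvtz$ww  (last char: 'w')
  sorted[2] = tz$wwrxxuv  (last char: 'v')
  sorted[3] = uvtz$wwrxx  (last char: 'x')
  sorted[4] = vtz$wwrxxu  (last char: 'u')
  sorted[5] = wrxxuvtz$w  (last char: 'w')
  sorted[6] = wwrxxuvtz$  (last char: '$')
  sorted[7] = xuvtz$wwrx  (last char: 'x')
  sorted[8] = xxuvtz$wwr  (last char: 'r')
  sorted[9] = z$wwrxxuvt  (last char: 't')
Last column: zwvxuw$xrt
Original string S is at sorted index 6

Answer: zwvxuw$xrt
6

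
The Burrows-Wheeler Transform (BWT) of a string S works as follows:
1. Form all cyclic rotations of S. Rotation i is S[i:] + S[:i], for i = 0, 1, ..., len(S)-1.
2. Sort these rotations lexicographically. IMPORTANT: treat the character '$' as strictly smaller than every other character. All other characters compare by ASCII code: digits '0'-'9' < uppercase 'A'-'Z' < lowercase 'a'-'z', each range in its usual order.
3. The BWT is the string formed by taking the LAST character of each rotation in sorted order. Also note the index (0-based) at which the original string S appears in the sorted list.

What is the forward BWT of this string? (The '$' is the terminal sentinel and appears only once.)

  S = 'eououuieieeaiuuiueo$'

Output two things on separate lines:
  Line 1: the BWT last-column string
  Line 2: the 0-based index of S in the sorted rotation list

Answer: oeeiiu$euuaeeuiuuooi
6

Derivation:
All 20 rotations (rotation i = S[i:]+S[:i]):
  rot[0] = eououuieieeaiuuiueo$
  rot[1] = ououuieieeaiuuiueo$e
  rot[2] = uouuieieeaiuuiueo$eo
  rot[3] = ouuieieeaiuuiueo$eou
  rot[4] = uuieieeaiuuiueo$eouo
  rot[5] = uieieeaiuuiueo$eouou
  rot[6] = ieieeaiuuiueo$eououu
  rot[7] = eieeaiuuiueo$eououui
  rot[8] = ieeaiuuiueo$eououuie
  rot[9] = eeaiuuiueo$eououuiei
  rot[10] = eaiuuiueo$eououuieie
  rot[11] = aiuuiueo$eououuieiee
  rot[12] = iuuiueo$eououuieieea
  rot[13] = uuiueo$eououuieieeai
  rot[14] = uiueo$eououuieieeaiu
  rot[15] = iueo$eououuieieeaiuu
  rot[16] = ueo$eououuieieeaiuui
  rot[17] = eo$eououuieieeaiuuiu
  rot[18] = o$eououuieieeaiuuiue
  rot[19] = $eououuieieeaiuuiueo
Sorted (with $ < everything):
  sorted[0] = $eououuieieeaiuuiueo  (last char: 'o')
  sorted[1] = aiuuiueo$eououuieiee  (last char: 'e')
  sorted[2] = eaiuuiueo$eououuieie  (last char: 'e')
  sorted[3] = eeaiuuiueo$eououuiei  (last char: 'i')
  sorted[4] = eieeaiuuiueo$eououui  (last char: 'i')
  sorted[5] = eo$eououuieieeaiuuiu  (last char: 'u')
  sorted[6] = eououuieieeaiuuiueo$  (last char: '$')
  sorted[7] = ieeaiuuiueo$eououuie  (last char: 'e')
  sorted[8] = ieieeaiuuiueo$eououu  (last char: 'u')
  sorted[9] = iueo$eououuieieeaiuu  (last char: 'u')
  sorted[10] = iuuiueo$eououuieieea  (last char: 'a')
  sorted[11] = o$eououuieieeaiuuiue  (last char: 'e')
  sorted[12] = ououuieieeaiuuiueo$e  (last char: 'e')
  sorted[13] = ouuieieeaiuuiueo$eou  (last char: 'u')
  sorted[14] = ueo$eououuieieeaiuui  (last char: 'i')
  sorted[15] = uieieeaiuuiueo$eouou  (last char: 'u')
  sorted[16] = uiueo$eououuieieeaiu  (last char: 'u')
  sorted[17] = uouuieieeaiuuiueo$eo  (last char: 'o')
  sorted[18] = uuieieeaiuuiueo$eouo  (last char: 'o')
  sorted[19] = uuiueo$eououuieieeai  (last char: 'i')
Last column: oeeiiu$euuaeeuiuuooi
Original string S is at sorted index 6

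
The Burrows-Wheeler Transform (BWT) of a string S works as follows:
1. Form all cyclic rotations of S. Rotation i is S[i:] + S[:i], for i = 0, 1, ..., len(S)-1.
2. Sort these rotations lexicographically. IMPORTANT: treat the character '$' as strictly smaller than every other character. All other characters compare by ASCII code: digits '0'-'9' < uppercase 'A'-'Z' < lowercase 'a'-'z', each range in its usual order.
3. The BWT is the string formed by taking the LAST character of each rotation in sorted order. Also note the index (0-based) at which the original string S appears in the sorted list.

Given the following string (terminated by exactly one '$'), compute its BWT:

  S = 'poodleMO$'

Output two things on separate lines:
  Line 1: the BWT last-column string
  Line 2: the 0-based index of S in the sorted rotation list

Answer: OeMoldop$
8

Derivation:
All 9 rotations (rotation i = S[i:]+S[:i]):
  rot[0] = poodleMO$
  rot[1] = oodleMO$p
  rot[2] = odleMO$po
  rot[3] = dleMO$poo
  rot[4] = leMO$pood
  rot[5] = eMO$poodl
  rot[6] = MO$poodle
  rot[7] = O$poodleM
  rot[8] = $poodleMO
Sorted (with $ < everything):
  sorted[0] = $poodleMO  (last char: 'O')
  sorted[1] = MO$poodle  (last char: 'e')
  sorted[2] = O$poodleM  (last char: 'M')
  sorted[3] = dleMO$poo  (last char: 'o')
  sorted[4] = eMO$poodl  (last char: 'l')
  sorted[5] = leMO$pood  (last char: 'd')
  sorted[6] = odleMO$po  (last char: 'o')
  sorted[7] = oodleMO$p  (last char: 'p')
  sorted[8] = poodleMO$  (last char: '$')
Last column: OeMoldop$
Original string S is at sorted index 8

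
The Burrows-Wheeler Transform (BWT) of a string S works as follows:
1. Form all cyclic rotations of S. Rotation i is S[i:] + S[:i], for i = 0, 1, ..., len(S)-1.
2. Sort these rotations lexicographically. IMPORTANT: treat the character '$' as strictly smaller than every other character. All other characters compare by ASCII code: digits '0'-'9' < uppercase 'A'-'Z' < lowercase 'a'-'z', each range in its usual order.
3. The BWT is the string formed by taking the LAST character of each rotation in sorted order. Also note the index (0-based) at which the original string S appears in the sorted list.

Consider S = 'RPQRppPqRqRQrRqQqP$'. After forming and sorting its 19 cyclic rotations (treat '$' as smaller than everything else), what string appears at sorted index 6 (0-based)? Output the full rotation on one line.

Answer: QrRqQqP$RPQRppPqRqR

Derivation:
All 19 rotations (rotation i = S[i:]+S[:i]):
  rot[0] = RPQRppPqRqRQrRqQqP$
  rot[1] = PQRppPqRqRQrRqQqP$R
  rot[2] = QRppPqRqRQrRqQqP$RP
  rot[3] = RppPqRqRQrRqQqP$RPQ
  rot[4] = ppPqRqRQrRqQqP$RPQR
  rot[5] = pPqRqRQrRqQqP$RPQRp
  rot[6] = PqRqRQrRqQqP$RPQRpp
  rot[7] = qRqRQrRqQqP$RPQRppP
  rot[8] = RqRQrRqQqP$RPQRppPq
  rot[9] = qRQrRqQqP$RPQRppPqR
  rot[10] = RQrRqQqP$RPQRppPqRq
  rot[11] = QrRqQqP$RPQRppPqRqR
  rot[12] = rRqQqP$RPQRppPqRqRQ
  rot[13] = RqQqP$RPQRppPqRqRQr
  rot[14] = qQqP$RPQRppPqRqRQrR
  rot[15] = QqP$RPQRppPqRqRQrRq
  rot[16] = qP$RPQRppPqRqRQrRqQ
  rot[17] = P$RPQRppPqRqRQrRqQq
  rot[18] = $RPQRppPqRqRQrRqQqP
Sorted (with $ < everything):
  sorted[0] = $RPQRppPqRqRQrRqQqP
  sorted[1] = P$RPQRppPqRqRQrRqQq
  sorted[2] = PQRppPqRqRQrRqQqP$R
  sorted[3] = PqRqRQrRqQqP$RPQRpp
  sorted[4] = QRppPqRqRQrRqQqP$RP
  sorted[5] = QqP$RPQRppPqRqRQrRq
  sorted[6] = QrRqQqP$RPQRppPqRqR
  sorted[7] = RPQRppPqRqRQrRqQqP$
  sorted[8] = RQrRqQqP$RPQRppPqRq
  sorted[9] = RppPqRqRQrRqQqP$RPQ
  sorted[10] = RqQqP$RPQRppPqRqRQr
  sorted[11] = RqRQrRqQqP$RPQRppPq
  sorted[12] = pPqRqRQrRqQqP$RPQRp
  sorted[13] = ppPqRqRQrRqQqP$RPQR
  sorted[14] = qP$RPQRppPqRqRQrRqQ
  sorted[15] = qQqP$RPQRppPqRqRQrR
  sorted[16] = qRQrRqQqP$RPQRppPqR
  sorted[17] = qRqRQrRqQqP$RPQRppP
  sorted[18] = rRqQqP$RPQRppPqRqRQ
sorted[6] = QrRqQqP$RPQRppPqRqR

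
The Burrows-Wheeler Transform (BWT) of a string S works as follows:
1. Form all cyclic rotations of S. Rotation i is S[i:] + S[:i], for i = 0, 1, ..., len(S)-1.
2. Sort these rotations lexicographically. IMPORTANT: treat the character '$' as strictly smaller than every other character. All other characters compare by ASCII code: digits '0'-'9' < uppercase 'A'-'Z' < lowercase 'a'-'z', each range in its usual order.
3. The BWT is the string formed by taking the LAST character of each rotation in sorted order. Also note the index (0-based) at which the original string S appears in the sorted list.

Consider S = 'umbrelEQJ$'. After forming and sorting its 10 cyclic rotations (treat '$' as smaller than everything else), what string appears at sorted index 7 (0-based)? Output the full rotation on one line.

All 10 rotations (rotation i = S[i:]+S[:i]):
  rot[0] = umbrelEQJ$
  rot[1] = mbrelEQJ$u
  rot[2] = brelEQJ$um
  rot[3] = relEQJ$umb
  rot[4] = elEQJ$umbr
  rot[5] = lEQJ$umbre
  rot[6] = EQJ$umbrel
  rot[7] = QJ$umbrelE
  rot[8] = J$umbrelEQ
  rot[9] = $umbrelEQJ
Sorted (with $ < everything):
  sorted[0] = $umbrelEQJ
  sorted[1] = EQJ$umbrel
  sorted[2] = J$umbrelEQ
  sorted[3] = QJ$umbrelE
  sorted[4] = brelEQJ$um
  sorted[5] = elEQJ$umbr
  sorted[6] = lEQJ$umbre
  sorted[7] = mbrelEQJ$u
  sorted[8] = relEQJ$umb
  sorted[9] = umbrelEQJ$
sorted[7] = mbrelEQJ$u

Answer: mbrelEQJ$u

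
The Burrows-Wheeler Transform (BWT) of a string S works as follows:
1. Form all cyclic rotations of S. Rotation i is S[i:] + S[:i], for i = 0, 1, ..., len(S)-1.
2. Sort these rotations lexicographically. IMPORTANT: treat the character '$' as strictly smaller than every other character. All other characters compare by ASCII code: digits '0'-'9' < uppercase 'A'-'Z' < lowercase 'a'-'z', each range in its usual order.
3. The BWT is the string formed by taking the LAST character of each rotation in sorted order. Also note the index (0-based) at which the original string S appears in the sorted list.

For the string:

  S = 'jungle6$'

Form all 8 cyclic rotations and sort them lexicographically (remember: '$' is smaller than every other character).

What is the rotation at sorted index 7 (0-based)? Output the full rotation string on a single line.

Answer: ungle6$j

Derivation:
All 8 rotations (rotation i = S[i:]+S[:i]):
  rot[0] = jungle6$
  rot[1] = ungle6$j
  rot[2] = ngle6$ju
  rot[3] = gle6$jun
  rot[4] = le6$jung
  rot[5] = e6$jungl
  rot[6] = 6$jungle
  rot[7] = $jungle6
Sorted (with $ < everything):
  sorted[0] = $jungle6
  sorted[1] = 6$jungle
  sorted[2] = e6$jungl
  sorted[3] = gle6$jun
  sorted[4] = jungle6$
  sorted[5] = le6$jung
  sorted[6] = ngle6$ju
  sorted[7] = ungle6$j
sorted[7] = ungle6$j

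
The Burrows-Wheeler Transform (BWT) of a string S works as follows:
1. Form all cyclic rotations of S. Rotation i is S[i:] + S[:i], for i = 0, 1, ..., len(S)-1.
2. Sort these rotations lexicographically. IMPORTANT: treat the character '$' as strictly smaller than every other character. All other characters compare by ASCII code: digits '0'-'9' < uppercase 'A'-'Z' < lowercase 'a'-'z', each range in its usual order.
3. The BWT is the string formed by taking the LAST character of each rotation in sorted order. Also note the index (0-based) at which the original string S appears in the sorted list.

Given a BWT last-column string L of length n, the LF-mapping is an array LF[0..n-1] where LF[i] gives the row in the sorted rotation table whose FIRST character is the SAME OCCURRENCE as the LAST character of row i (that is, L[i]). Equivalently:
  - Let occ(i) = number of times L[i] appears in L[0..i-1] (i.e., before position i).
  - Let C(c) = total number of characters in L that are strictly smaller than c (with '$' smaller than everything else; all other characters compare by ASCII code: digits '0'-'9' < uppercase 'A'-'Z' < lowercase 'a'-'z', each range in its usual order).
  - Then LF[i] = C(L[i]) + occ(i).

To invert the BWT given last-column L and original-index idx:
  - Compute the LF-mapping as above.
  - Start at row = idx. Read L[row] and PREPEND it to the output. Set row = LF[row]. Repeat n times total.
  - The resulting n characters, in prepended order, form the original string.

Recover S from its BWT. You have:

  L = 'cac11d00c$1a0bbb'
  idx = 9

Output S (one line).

Answer: bc0a01bcabd110c$

Derivation:
LF mapping: 12 7 13 4 5 15 1 2 14 0 6 8 3 9 10 11
Walk LF starting at row 9, prepending L[row]:
  step 1: row=9, L[9]='$', prepend. Next row=LF[9]=0
  step 2: row=0, L[0]='c', prepend. Next row=LF[0]=12
  step 3: row=12, L[12]='0', prepend. Next row=LF[12]=3
  step 4: row=3, L[3]='1', prepend. Next row=LF[3]=4
  step 5: row=4, L[4]='1', prepend. Next row=LF[4]=5
  step 6: row=5, L[5]='d', prepend. Next row=LF[5]=15
  step 7: row=15, L[15]='b', prepend. Next row=LF[15]=11
  step 8: row=11, L[11]='a', prepend. Next row=LF[11]=8
  step 9: row=8, L[8]='c', prepend. Next row=LF[8]=14
  step 10: row=14, L[14]='b', prepend. Next row=LF[14]=10
  step 11: row=10, L[10]='1', prepend. Next row=LF[10]=6
  step 12: row=6, L[6]='0', prepend. Next row=LF[6]=1
  step 13: row=1, L[1]='a', prepend. Next row=LF[1]=7
  step 14: row=7, L[7]='0', prepend. Next row=LF[7]=2
  step 15: row=2, L[2]='c', prepend. Next row=LF[2]=13
  step 16: row=13, L[13]='b', prepend. Next row=LF[13]=9
Reversed output: bc0a01bcabd110c$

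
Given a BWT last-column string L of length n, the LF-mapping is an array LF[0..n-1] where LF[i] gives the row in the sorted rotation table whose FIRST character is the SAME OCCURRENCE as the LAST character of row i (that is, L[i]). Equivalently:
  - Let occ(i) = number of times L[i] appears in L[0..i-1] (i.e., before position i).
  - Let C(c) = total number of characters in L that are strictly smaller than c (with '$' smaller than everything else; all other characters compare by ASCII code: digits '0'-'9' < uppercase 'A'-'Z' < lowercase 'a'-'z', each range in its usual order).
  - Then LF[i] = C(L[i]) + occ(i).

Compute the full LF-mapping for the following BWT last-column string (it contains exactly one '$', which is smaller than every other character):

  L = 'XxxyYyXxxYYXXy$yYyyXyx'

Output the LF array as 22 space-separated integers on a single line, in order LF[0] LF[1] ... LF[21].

Char counts: '$':1, 'X':5, 'Y':4, 'x':5, 'y':7
C (first-col start): C('$')=0, C('X')=1, C('Y')=6, C('x')=10, C('y')=15
L[0]='X': occ=0, LF[0]=C('X')+0=1+0=1
L[1]='x': occ=0, LF[1]=C('x')+0=10+0=10
L[2]='x': occ=1, LF[2]=C('x')+1=10+1=11
L[3]='y': occ=0, LF[3]=C('y')+0=15+0=15
L[4]='Y': occ=0, LF[4]=C('Y')+0=6+0=6
L[5]='y': occ=1, LF[5]=C('y')+1=15+1=16
L[6]='X': occ=1, LF[6]=C('X')+1=1+1=2
L[7]='x': occ=2, LF[7]=C('x')+2=10+2=12
L[8]='x': occ=3, LF[8]=C('x')+3=10+3=13
L[9]='Y': occ=1, LF[9]=C('Y')+1=6+1=7
L[10]='Y': occ=2, LF[10]=C('Y')+2=6+2=8
L[11]='X': occ=2, LF[11]=C('X')+2=1+2=3
L[12]='X': occ=3, LF[12]=C('X')+3=1+3=4
L[13]='y': occ=2, LF[13]=C('y')+2=15+2=17
L[14]='$': occ=0, LF[14]=C('$')+0=0+0=0
L[15]='y': occ=3, LF[15]=C('y')+3=15+3=18
L[16]='Y': occ=3, LF[16]=C('Y')+3=6+3=9
L[17]='y': occ=4, LF[17]=C('y')+4=15+4=19
L[18]='y': occ=5, LF[18]=C('y')+5=15+5=20
L[19]='X': occ=4, LF[19]=C('X')+4=1+4=5
L[20]='y': occ=6, LF[20]=C('y')+6=15+6=21
L[21]='x': occ=4, LF[21]=C('x')+4=10+4=14

Answer: 1 10 11 15 6 16 2 12 13 7 8 3 4 17 0 18 9 19 20 5 21 14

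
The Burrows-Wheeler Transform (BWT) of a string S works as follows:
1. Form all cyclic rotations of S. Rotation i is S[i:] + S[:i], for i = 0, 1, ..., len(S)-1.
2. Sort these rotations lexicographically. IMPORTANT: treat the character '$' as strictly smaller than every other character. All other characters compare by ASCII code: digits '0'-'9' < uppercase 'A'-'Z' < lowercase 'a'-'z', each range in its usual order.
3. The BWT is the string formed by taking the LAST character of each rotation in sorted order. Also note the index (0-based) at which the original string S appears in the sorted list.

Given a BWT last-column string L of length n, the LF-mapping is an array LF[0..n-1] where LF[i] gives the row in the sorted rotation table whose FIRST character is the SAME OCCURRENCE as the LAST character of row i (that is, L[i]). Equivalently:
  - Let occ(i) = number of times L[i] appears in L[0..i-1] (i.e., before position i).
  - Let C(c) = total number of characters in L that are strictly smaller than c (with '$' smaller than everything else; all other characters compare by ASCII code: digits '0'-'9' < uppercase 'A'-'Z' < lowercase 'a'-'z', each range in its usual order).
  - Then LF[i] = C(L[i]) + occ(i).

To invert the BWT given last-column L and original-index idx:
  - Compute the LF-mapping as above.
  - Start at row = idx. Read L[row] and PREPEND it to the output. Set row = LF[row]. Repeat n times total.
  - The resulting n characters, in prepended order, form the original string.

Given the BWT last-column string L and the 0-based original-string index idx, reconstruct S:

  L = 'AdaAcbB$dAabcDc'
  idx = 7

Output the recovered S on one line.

Answer: acBaAAbccdbDdA$

Derivation:
LF mapping: 1 13 6 2 10 8 4 0 14 3 7 9 11 5 12
Walk LF starting at row 7, prepending L[row]:
  step 1: row=7, L[7]='$', prepend. Next row=LF[7]=0
  step 2: row=0, L[0]='A', prepend. Next row=LF[0]=1
  step 3: row=1, L[1]='d', prepend. Next row=LF[1]=13
  step 4: row=13, L[13]='D', prepend. Next row=LF[13]=5
  step 5: row=5, L[5]='b', prepend. Next row=LF[5]=8
  step 6: row=8, L[8]='d', prepend. Next row=LF[8]=14
  step 7: row=14, L[14]='c', prepend. Next row=LF[14]=12
  step 8: row=12, L[12]='c', prepend. Next row=LF[12]=11
  step 9: row=11, L[11]='b', prepend. Next row=LF[11]=9
  step 10: row=9, L[9]='A', prepend. Next row=LF[9]=3
  step 11: row=3, L[3]='A', prepend. Next row=LF[3]=2
  step 12: row=2, L[2]='a', prepend. Next row=LF[2]=6
  step 13: row=6, L[6]='B', prepend. Next row=LF[6]=4
  step 14: row=4, L[4]='c', prepend. Next row=LF[4]=10
  step 15: row=10, L[10]='a', prepend. Next row=LF[10]=7
Reversed output: acBaAAbccdbDdA$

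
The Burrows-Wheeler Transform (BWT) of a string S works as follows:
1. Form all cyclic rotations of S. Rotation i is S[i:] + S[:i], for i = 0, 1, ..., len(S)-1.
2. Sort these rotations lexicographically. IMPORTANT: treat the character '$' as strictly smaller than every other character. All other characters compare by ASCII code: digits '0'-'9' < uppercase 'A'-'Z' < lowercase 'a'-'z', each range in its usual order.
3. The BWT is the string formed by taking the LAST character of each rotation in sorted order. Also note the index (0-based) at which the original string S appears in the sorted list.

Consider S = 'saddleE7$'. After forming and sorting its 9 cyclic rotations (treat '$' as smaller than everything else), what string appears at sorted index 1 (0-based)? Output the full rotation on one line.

All 9 rotations (rotation i = S[i:]+S[:i]):
  rot[0] = saddleE7$
  rot[1] = addleE7$s
  rot[2] = ddleE7$sa
  rot[3] = dleE7$sad
  rot[4] = leE7$sadd
  rot[5] = eE7$saddl
  rot[6] = E7$saddle
  rot[7] = 7$saddleE
  rot[8] = $saddleE7
Sorted (with $ < everything):
  sorted[0] = $saddleE7
  sorted[1] = 7$saddleE
  sorted[2] = E7$saddle
  sorted[3] = addleE7$s
  sorted[4] = ddleE7$sa
  sorted[5] = dleE7$sad
  sorted[6] = eE7$saddl
  sorted[7] = leE7$sadd
  sorted[8] = saddleE7$
sorted[1] = 7$saddleE

Answer: 7$saddleE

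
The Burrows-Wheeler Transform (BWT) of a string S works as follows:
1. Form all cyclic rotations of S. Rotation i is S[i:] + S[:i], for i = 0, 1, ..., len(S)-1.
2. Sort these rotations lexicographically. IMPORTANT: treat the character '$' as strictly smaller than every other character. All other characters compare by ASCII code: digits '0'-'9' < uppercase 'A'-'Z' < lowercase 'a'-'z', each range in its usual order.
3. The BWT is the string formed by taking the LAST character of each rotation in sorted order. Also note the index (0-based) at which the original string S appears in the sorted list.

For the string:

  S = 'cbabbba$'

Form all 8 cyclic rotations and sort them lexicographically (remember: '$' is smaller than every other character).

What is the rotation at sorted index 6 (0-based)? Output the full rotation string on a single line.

All 8 rotations (rotation i = S[i:]+S[:i]):
  rot[0] = cbabbba$
  rot[1] = babbba$c
  rot[2] = abbba$cb
  rot[3] = bbba$cba
  rot[4] = bba$cbab
  rot[5] = ba$cbabb
  rot[6] = a$cbabbb
  rot[7] = $cbabbba
Sorted (with $ < everything):
  sorted[0] = $cbabbba
  sorted[1] = a$cbabbb
  sorted[2] = abbba$cb
  sorted[3] = ba$cbabb
  sorted[4] = babbba$c
  sorted[5] = bba$cbab
  sorted[6] = bbba$cba
  sorted[7] = cbabbba$
sorted[6] = bbba$cba

Answer: bbba$cba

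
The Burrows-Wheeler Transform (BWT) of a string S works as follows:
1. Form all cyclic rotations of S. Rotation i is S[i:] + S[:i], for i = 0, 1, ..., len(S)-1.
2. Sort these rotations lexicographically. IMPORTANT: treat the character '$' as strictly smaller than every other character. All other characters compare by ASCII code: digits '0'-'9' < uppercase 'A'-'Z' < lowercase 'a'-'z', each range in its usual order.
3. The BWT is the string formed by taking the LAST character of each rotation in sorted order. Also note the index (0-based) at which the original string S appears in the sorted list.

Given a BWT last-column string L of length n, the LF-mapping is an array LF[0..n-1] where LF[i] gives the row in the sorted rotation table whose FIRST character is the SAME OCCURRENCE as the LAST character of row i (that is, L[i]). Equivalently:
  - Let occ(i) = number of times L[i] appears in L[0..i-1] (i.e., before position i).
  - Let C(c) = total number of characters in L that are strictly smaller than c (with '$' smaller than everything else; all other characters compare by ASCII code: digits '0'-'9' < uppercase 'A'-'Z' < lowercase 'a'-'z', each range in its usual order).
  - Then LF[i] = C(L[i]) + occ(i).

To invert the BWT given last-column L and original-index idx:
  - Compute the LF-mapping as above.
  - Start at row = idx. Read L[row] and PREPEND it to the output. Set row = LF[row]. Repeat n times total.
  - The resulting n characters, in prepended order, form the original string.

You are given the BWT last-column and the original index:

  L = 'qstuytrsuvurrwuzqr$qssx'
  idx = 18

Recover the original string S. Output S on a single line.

LF mapping: 1 8 12 14 21 13 4 9 15 18 16 5 6 19 17 22 2 7 0 3 10 11 20
Walk LF starting at row 18, prepending L[row]:
  step 1: row=18, L[18]='$', prepend. Next row=LF[18]=0
  step 2: row=0, L[0]='q', prepend. Next row=LF[0]=1
  step 3: row=1, L[1]='s', prepend. Next row=LF[1]=8
  step 4: row=8, L[8]='u', prepend. Next row=LF[8]=15
  step 5: row=15, L[15]='z', prepend. Next row=LF[15]=22
  step 6: row=22, L[22]='x', prepend. Next row=LF[22]=20
  step 7: row=20, L[20]='s', prepend. Next row=LF[20]=10
  step 8: row=10, L[10]='u', prepend. Next row=LF[10]=16
  step 9: row=16, L[16]='q', prepend. Next row=LF[16]=2
  step 10: row=2, L[2]='t', prepend. Next row=LF[2]=12
  step 11: row=12, L[12]='r', prepend. Next row=LF[12]=6
  step 12: row=6, L[6]='r', prepend. Next row=LF[6]=4
  step 13: row=4, L[4]='y', prepend. Next row=LF[4]=21
  step 14: row=21, L[21]='s', prepend. Next row=LF[21]=11
  step 15: row=11, L[11]='r', prepend. Next row=LF[11]=5
  step 16: row=5, L[5]='t', prepend. Next row=LF[5]=13
  step 17: row=13, L[13]='w', prepend. Next row=LF[13]=19
  step 18: row=19, L[19]='q', prepend. Next row=LF[19]=3
  step 19: row=3, L[3]='u', prepend. Next row=LF[3]=14
  step 20: row=14, L[14]='u', prepend. Next row=LF[14]=17
  step 21: row=17, L[17]='r', prepend. Next row=LF[17]=7
  step 22: row=7, L[7]='s', prepend. Next row=LF[7]=9
  step 23: row=9, L[9]='v', prepend. Next row=LF[9]=18
Reversed output: vsruuqwtrsyrrtqusxzusq$

Answer: vsruuqwtrsyrrtqusxzusq$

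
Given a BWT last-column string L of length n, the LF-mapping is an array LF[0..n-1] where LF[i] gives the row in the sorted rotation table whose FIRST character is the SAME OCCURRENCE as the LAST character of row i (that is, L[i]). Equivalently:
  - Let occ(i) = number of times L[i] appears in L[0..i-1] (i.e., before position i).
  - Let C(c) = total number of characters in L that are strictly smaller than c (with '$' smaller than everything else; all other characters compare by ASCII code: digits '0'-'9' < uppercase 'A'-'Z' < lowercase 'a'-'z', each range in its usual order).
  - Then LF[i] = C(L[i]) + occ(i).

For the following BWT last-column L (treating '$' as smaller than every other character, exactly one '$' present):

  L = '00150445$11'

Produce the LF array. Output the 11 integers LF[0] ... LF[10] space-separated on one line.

Answer: 1 2 4 9 3 7 8 10 0 5 6

Derivation:
Char counts: '$':1, '0':3, '1':3, '4':2, '5':2
C (first-col start): C('$')=0, C('0')=1, C('1')=4, C('4')=7, C('5')=9
L[0]='0': occ=0, LF[0]=C('0')+0=1+0=1
L[1]='0': occ=1, LF[1]=C('0')+1=1+1=2
L[2]='1': occ=0, LF[2]=C('1')+0=4+0=4
L[3]='5': occ=0, LF[3]=C('5')+0=9+0=9
L[4]='0': occ=2, LF[4]=C('0')+2=1+2=3
L[5]='4': occ=0, LF[5]=C('4')+0=7+0=7
L[6]='4': occ=1, LF[6]=C('4')+1=7+1=8
L[7]='5': occ=1, LF[7]=C('5')+1=9+1=10
L[8]='$': occ=0, LF[8]=C('$')+0=0+0=0
L[9]='1': occ=1, LF[9]=C('1')+1=4+1=5
L[10]='1': occ=2, LF[10]=C('1')+2=4+2=6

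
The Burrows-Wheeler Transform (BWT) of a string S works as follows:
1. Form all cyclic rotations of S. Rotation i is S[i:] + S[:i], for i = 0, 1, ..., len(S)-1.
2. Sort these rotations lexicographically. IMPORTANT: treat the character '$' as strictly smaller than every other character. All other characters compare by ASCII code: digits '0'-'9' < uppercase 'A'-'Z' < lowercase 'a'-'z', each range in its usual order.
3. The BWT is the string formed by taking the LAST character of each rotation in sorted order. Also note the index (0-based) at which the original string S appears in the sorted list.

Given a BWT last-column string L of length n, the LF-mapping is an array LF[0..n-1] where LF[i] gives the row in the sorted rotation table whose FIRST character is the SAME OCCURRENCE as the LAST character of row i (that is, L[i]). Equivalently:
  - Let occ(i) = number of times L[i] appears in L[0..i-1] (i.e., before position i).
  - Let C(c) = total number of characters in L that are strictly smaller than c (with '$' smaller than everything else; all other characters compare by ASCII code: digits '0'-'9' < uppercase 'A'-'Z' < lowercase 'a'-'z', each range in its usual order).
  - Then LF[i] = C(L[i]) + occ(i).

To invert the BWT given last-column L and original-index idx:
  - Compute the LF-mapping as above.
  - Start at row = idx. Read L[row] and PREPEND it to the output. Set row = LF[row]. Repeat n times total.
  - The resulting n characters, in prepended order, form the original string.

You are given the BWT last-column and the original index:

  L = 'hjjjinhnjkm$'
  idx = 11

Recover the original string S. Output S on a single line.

Answer: njkmnjhjijh$

Derivation:
LF mapping: 1 4 5 6 3 10 2 11 7 8 9 0
Walk LF starting at row 11, prepending L[row]:
  step 1: row=11, L[11]='$', prepend. Next row=LF[11]=0
  step 2: row=0, L[0]='h', prepend. Next row=LF[0]=1
  step 3: row=1, L[1]='j', prepend. Next row=LF[1]=4
  step 4: row=4, L[4]='i', prepend. Next row=LF[4]=3
  step 5: row=3, L[3]='j', prepend. Next row=LF[3]=6
  step 6: row=6, L[6]='h', prepend. Next row=LF[6]=2
  step 7: row=2, L[2]='j', prepend. Next row=LF[2]=5
  step 8: row=5, L[5]='n', prepend. Next row=LF[5]=10
  step 9: row=10, L[10]='m', prepend. Next row=LF[10]=9
  step 10: row=9, L[9]='k', prepend. Next row=LF[9]=8
  step 11: row=8, L[8]='j', prepend. Next row=LF[8]=7
  step 12: row=7, L[7]='n', prepend. Next row=LF[7]=11
Reversed output: njkmnjhjijh$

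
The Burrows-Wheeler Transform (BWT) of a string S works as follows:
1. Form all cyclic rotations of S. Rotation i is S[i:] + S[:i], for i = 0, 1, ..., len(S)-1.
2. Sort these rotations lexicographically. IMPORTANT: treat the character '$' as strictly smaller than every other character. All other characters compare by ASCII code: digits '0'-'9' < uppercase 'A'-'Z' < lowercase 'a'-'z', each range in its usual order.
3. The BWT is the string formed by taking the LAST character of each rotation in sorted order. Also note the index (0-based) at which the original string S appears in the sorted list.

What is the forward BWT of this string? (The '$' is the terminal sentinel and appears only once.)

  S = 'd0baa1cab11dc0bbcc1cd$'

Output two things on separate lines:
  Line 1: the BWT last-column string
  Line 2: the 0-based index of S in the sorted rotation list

Answer: ddcbac1abca00bdc1b1c$1
20

Derivation:
All 22 rotations (rotation i = S[i:]+S[:i]):
  rot[0] = d0baa1cab11dc0bbcc1cd$
  rot[1] = 0baa1cab11dc0bbcc1cd$d
  rot[2] = baa1cab11dc0bbcc1cd$d0
  rot[3] = aa1cab11dc0bbcc1cd$d0b
  rot[4] = a1cab11dc0bbcc1cd$d0ba
  rot[5] = 1cab11dc0bbcc1cd$d0baa
  rot[6] = cab11dc0bbcc1cd$d0baa1
  rot[7] = ab11dc0bbcc1cd$d0baa1c
  rot[8] = b11dc0bbcc1cd$d0baa1ca
  rot[9] = 11dc0bbcc1cd$d0baa1cab
  rot[10] = 1dc0bbcc1cd$d0baa1cab1
  rot[11] = dc0bbcc1cd$d0baa1cab11
  rot[12] = c0bbcc1cd$d0baa1cab11d
  rot[13] = 0bbcc1cd$d0baa1cab11dc
  rot[14] = bbcc1cd$d0baa1cab11dc0
  rot[15] = bcc1cd$d0baa1cab11dc0b
  rot[16] = cc1cd$d0baa1cab11dc0bb
  rot[17] = c1cd$d0baa1cab11dc0bbc
  rot[18] = 1cd$d0baa1cab11dc0bbcc
  rot[19] = cd$d0baa1cab11dc0bbcc1
  rot[20] = d$d0baa1cab11dc0bbcc1c
  rot[21] = $d0baa1cab11dc0bbcc1cd
Sorted (with $ < everything):
  sorted[0] = $d0baa1cab11dc0bbcc1cd  (last char: 'd')
  sorted[1] = 0baa1cab11dc0bbcc1cd$d  (last char: 'd')
  sorted[2] = 0bbcc1cd$d0baa1cab11dc  (last char: 'c')
  sorted[3] = 11dc0bbcc1cd$d0baa1cab  (last char: 'b')
  sorted[4] = 1cab11dc0bbcc1cd$d0baa  (last char: 'a')
  sorted[5] = 1cd$d0baa1cab11dc0bbcc  (last char: 'c')
  sorted[6] = 1dc0bbcc1cd$d0baa1cab1  (last char: '1')
  sorted[7] = a1cab11dc0bbcc1cd$d0ba  (last char: 'a')
  sorted[8] = aa1cab11dc0bbcc1cd$d0b  (last char: 'b')
  sorted[9] = ab11dc0bbcc1cd$d0baa1c  (last char: 'c')
  sorted[10] = b11dc0bbcc1cd$d0baa1ca  (last char: 'a')
  sorted[11] = baa1cab11dc0bbcc1cd$d0  (last char: '0')
  sorted[12] = bbcc1cd$d0baa1cab11dc0  (last char: '0')
  sorted[13] = bcc1cd$d0baa1cab11dc0b  (last char: 'b')
  sorted[14] = c0bbcc1cd$d0baa1cab11d  (last char: 'd')
  sorted[15] = c1cd$d0baa1cab11dc0bbc  (last char: 'c')
  sorted[16] = cab11dc0bbcc1cd$d0baa1  (last char: '1')
  sorted[17] = cc1cd$d0baa1cab11dc0bb  (last char: 'b')
  sorted[18] = cd$d0baa1cab11dc0bbcc1  (last char: '1')
  sorted[19] = d$d0baa1cab11dc0bbcc1c  (last char: 'c')
  sorted[20] = d0baa1cab11dc0bbcc1cd$  (last char: '$')
  sorted[21] = dc0bbcc1cd$d0baa1cab11  (last char: '1')
Last column: ddcbac1abca00bdc1b1c$1
Original string S is at sorted index 20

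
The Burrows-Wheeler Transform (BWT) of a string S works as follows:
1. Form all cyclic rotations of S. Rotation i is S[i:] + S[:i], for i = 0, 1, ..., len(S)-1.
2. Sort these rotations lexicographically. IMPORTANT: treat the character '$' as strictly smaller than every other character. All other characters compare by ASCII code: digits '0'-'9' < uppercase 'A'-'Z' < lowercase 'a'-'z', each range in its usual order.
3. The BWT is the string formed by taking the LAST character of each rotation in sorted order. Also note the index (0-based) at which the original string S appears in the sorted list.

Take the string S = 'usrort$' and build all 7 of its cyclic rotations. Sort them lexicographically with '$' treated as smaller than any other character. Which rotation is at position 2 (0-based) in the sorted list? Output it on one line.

All 7 rotations (rotation i = S[i:]+S[:i]):
  rot[0] = usrort$
  rot[1] = srort$u
  rot[2] = rort$us
  rot[3] = ort$usr
  rot[4] = rt$usro
  rot[5] = t$usror
  rot[6] = $usrort
Sorted (with $ < everything):
  sorted[0] = $usrort
  sorted[1] = ort$usr
  sorted[2] = rort$us
  sorted[3] = rt$usro
  sorted[4] = srort$u
  sorted[5] = t$usror
  sorted[6] = usrort$
sorted[2] = rort$us

Answer: rort$us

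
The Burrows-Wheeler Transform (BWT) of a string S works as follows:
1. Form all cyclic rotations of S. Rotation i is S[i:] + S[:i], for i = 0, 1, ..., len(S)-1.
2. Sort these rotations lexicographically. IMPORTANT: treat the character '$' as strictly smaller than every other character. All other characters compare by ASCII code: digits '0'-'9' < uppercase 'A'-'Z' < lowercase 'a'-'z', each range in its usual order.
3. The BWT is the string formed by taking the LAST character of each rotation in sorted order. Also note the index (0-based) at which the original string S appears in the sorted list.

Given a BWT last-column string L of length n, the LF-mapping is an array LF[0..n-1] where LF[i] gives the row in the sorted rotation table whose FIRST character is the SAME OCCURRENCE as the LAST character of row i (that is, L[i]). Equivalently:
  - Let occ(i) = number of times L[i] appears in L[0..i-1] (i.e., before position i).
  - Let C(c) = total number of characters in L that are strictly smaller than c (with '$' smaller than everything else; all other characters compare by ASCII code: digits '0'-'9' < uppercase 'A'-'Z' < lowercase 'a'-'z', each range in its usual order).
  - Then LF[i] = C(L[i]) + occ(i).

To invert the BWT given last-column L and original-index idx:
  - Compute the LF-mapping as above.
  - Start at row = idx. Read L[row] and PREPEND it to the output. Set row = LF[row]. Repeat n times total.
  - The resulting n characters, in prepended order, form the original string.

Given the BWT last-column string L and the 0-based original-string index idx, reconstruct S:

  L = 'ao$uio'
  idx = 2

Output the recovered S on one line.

Answer: iouoa$

Derivation:
LF mapping: 1 3 0 5 2 4
Walk LF starting at row 2, prepending L[row]:
  step 1: row=2, L[2]='$', prepend. Next row=LF[2]=0
  step 2: row=0, L[0]='a', prepend. Next row=LF[0]=1
  step 3: row=1, L[1]='o', prepend. Next row=LF[1]=3
  step 4: row=3, L[3]='u', prepend. Next row=LF[3]=5
  step 5: row=5, L[5]='o', prepend. Next row=LF[5]=4
  step 6: row=4, L[4]='i', prepend. Next row=LF[4]=2
Reversed output: iouoa$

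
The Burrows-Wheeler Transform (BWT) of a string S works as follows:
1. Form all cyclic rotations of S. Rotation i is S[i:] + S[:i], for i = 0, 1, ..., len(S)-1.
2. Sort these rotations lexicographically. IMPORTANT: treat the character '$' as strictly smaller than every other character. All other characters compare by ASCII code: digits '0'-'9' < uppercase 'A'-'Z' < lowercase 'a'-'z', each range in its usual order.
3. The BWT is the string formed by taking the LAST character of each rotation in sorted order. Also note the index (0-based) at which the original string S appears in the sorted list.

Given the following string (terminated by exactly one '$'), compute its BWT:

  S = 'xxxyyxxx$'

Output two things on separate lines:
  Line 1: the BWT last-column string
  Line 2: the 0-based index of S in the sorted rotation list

All 9 rotations (rotation i = S[i:]+S[:i]):
  rot[0] = xxxyyxxx$
  rot[1] = xxyyxxx$x
  rot[2] = xyyxxx$xx
  rot[3] = yyxxx$xxx
  rot[4] = yxxx$xxxy
  rot[5] = xxx$xxxyy
  rot[6] = xx$xxxyyx
  rot[7] = x$xxxyyxx
  rot[8] = $xxxyyxxx
Sorted (with $ < everything):
  sorted[0] = $xxxyyxxx  (last char: 'x')
  sorted[1] = x$xxxyyxx  (last char: 'x')
  sorted[2] = xx$xxxyyx  (last char: 'x')
  sorted[3] = xxx$xxxyy  (last char: 'y')
  sorted[4] = xxxyyxxx$  (last char: '$')
  sorted[5] = xxyyxxx$x  (last char: 'x')
  sorted[6] = xyyxxx$xx  (last char: 'x')
  sorted[7] = yxxx$xxxy  (last char: 'y')
  sorted[8] = yyxxx$xxx  (last char: 'x')
Last column: xxxy$xxyx
Original string S is at sorted index 4

Answer: xxxy$xxyx
4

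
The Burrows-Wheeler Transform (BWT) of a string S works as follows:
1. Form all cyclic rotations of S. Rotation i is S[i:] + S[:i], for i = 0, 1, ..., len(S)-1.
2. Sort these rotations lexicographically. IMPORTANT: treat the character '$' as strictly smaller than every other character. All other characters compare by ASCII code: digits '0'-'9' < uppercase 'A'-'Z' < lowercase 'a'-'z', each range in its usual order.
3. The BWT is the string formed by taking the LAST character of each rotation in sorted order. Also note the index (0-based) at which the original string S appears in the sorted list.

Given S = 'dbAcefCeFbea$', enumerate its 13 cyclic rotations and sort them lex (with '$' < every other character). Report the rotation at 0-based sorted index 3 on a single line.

Answer: Fbea$dbAcefCe

Derivation:
All 13 rotations (rotation i = S[i:]+S[:i]):
  rot[0] = dbAcefCeFbea$
  rot[1] = bAcefCeFbea$d
  rot[2] = AcefCeFbea$db
  rot[3] = cefCeFbea$dbA
  rot[4] = efCeFbea$dbAc
  rot[5] = fCeFbea$dbAce
  rot[6] = CeFbea$dbAcef
  rot[7] = eFbea$dbAcefC
  rot[8] = Fbea$dbAcefCe
  rot[9] = bea$dbAcefCeF
  rot[10] = ea$dbAcefCeFb
  rot[11] = a$dbAcefCeFbe
  rot[12] = $dbAcefCeFbea
Sorted (with $ < everything):
  sorted[0] = $dbAcefCeFbea
  sorted[1] = AcefCeFbea$db
  sorted[2] = CeFbea$dbAcef
  sorted[3] = Fbea$dbAcefCe
  sorted[4] = a$dbAcefCeFbe
  sorted[5] = bAcefCeFbea$d
  sorted[6] = bea$dbAcefCeF
  sorted[7] = cefCeFbea$dbA
  sorted[8] = dbAcefCeFbea$
  sorted[9] = eFbea$dbAcefC
  sorted[10] = ea$dbAcefCeFb
  sorted[11] = efCeFbea$dbAc
  sorted[12] = fCeFbea$dbAce
sorted[3] = Fbea$dbAcefCe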